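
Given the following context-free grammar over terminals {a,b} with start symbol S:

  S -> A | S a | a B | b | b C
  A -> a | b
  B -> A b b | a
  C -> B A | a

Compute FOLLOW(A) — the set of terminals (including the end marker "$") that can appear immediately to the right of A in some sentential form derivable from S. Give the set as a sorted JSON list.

Compute FIRST by fixpoint:
[1]
  A via A→a: +{a}
  A via A→b: +{b}
  B via B→A b b: +{a,b}
  C via C→B A: +{a,b}
  S via S→A: +{a,b}
  FIRST[S]={a,b}  FIRST[A]={a,b}  FIRST[B]={a,b}  FIRST[C]={a,b}
[2] (stable)
  FIRST[S]={a,b}  FIRST[A]={a,b}  FIRST[B]={a,b}  FIRST[C]={a,b}

FOLLOW sets:
seed FOLLOW(S) with $
round 1:
  B→A b b: FOLLOW(A) ⊇ FIRST(b) = {b}; new: +{b}
  C→B A: FOLLOW(B) ⊇ FIRST(A) = {a,b}; new: +{a,b}
  S→A: FOLLOW(A) ⊇ FOLLOW(S) ⊇ {$}; new: +{$}
  S→S a: FOLLOW(S) ⊇ FIRST(a) = {a}; new: +{a}
  S→a B: FOLLOW(B) ⊇ FOLLOW(S) ⊇ {$,a}; new: +{$}
  S→b C: FOLLOW(C) ⊇ FOLLOW(S) ⊇ {$,a}; new: +{$,a}
  FOLLOW[S]={$,a}  FOLLOW[A]={$,b}  FOLLOW[B]={$,a,b}  FOLLOW[C]={$,a}
round 2:
  C→B A: FOLLOW(A) ⊇ FOLLOW(C) ⊇ {$,a}; new: +{a}
  FOLLOW[S]={$,a}  FOLLOW[A]={$,a,b}  FOLLOW[B]={$,a,b}  FOLLOW[C]={$,a}
round 3: done
  FOLLOW[S]={$,a}  FOLLOW[A]={$,a,b}  FOLLOW[B]={$,a,b}  FOLLOW[C]={$,a}

FOLLOW(A) = ["$", "a", "b"]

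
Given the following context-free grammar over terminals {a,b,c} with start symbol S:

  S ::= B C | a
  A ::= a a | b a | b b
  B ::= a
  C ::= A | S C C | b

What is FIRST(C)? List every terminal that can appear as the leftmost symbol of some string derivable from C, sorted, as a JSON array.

FIRST iteration:
pass 1:
  A via A→a a: +{a}
  A via A→b a: +{b}
  B via B→a: +{a}
  C via C→A: +{a,b}
  S via S→B C: +{a}
  FIRST(S)={a}  FIRST(A)={a,b}  FIRST(B)={a}  FIRST(C)={a,b}
pass 2: (stable)
  FIRST(S)={a}  FIRST(A)={a,b}  FIRST(B)={a}  FIRST(C)={a,b}

FIRST(C) = ["a", "b"]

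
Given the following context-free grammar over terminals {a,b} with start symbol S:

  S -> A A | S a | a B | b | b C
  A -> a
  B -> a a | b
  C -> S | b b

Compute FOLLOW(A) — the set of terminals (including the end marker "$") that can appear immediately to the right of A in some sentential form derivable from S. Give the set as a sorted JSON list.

Compute FIRST by fixpoint:
pass 1:
  A via A→a: +{a}
  B via B→a a: +{a}
  B via B→b: +{b}
  C via C→b b: +{b}
  S via S→A A: +{a}
  S via S→b: +{b}
  S: {a,b}  A: {a}  B: {a,b}  C: {b}
pass 2:
  C via C→S: +{a}
  S: {a,b}  A: {a}  B: {a,b}  C: {a,b}
pass 3: done
  S: {a,b}  A: {a}  B: {a,b}  C: {a,b}

FOLLOW sets:
FOLLOW(S) := {$}
iter 1:
  S→A A: FOLLOW(A) ⊇ FIRST(A) = {a}; new: +{a}
  S→A A: FOLLOW(A) ⊇ FOLLOW(S) ⊇ {$}; new: +{$}
  S→S a: FOLLOW(S) ⊇ FIRST(a) = {a}; new: +{a}
  S→a B: FOLLOW(B) ⊇ FOLLOW(S) ⊇ {$,a}; new: +{$,a}
  S→b C: FOLLOW(C) ⊇ FOLLOW(S) ⊇ {$,a}; new: +{$,a}
  FOLLOW(S)={$,a}  FOLLOW(A)={$,a}  FOLLOW(B)={$,a}  FOLLOW(C)={$,a}
iter 2: — fixpoint
  FOLLOW(S)={$,a}  FOLLOW(A)={$,a}  FOLLOW(B)={$,a}  FOLLOW(C)={$,a}

FOLLOW(A) = ["$", "a"]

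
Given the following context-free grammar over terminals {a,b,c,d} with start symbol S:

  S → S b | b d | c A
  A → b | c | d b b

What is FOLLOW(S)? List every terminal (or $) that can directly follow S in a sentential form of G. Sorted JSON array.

Compute FIRST by fixpoint:
round 1:
  A via A→b: +{b}
  A via A→c: +{c}
  A via A→d b b: +{d}
  S via S→b d: +{b}
  S via S→c A: +{c}
  S: {b,c}  A: {b,c,d}
round 2: done
  S: {b,c}  A: {b,c,d}

Compute FOLLOW by fixpoint:
FOLLOW(S) := {$}
round 1:
  S→S b: FOLLOW(S) ⊇ FIRST(b) = {b}; new: +{b}
  S→c A: FOLLOW(A) ⊇ FOLLOW(S) ⊇ {$,b}; new: +{$,b}
  FOLLOW[S]={$,b}  FOLLOW[A]={$,b}
round 2: (stable)
  FOLLOW[S]={$,b}  FOLLOW[A]={$,b}

FOLLOW(S) = ["$", "b"]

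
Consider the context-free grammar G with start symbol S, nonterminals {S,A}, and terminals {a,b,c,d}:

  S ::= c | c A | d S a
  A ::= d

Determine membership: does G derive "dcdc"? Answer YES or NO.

Convert to CNF:
  S -> T0 A | T1 X3 | c
  A -> d
  T0 -> c
  T1 -> d
  T2 -> a
  X3 -> S T2

CYK table (by increasing span):
  [0..0]={A,T1}  "d"  orig:{A}
  [1..1]={S,T0}  "c"  orig:{S}
  [2..2]={A,T1}  "d"  orig:{A}
  [3..3]={S,T0}  "c"  orig:{S}
  [0..1]=∅  "dc"
  [1..2]={S}  "cd"
  [2..3]=∅  "dc"
  [0..2]=∅  "dcd"
  [1..3]=∅  "cdc"
  [0..3]=∅  "dcdc"

S ∉ T[0,3] ⇒ NO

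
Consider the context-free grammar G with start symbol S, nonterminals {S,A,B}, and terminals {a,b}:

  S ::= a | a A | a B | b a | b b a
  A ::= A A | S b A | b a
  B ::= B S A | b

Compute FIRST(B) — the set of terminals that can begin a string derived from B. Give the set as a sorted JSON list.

FIRST sets, iterate to fixpoint:
round 1:
  A via A→b a: +{b}
  B via B→b: +{b}
  S via S→a: +{a}
  S via S→b a: +{b}
  S: {a,b}  A: {b}  B: {b}
round 2:
  A via A→S b A: +{a}
  S: {a,b}  A: {a,b}  B: {b}
round 3: (stable)
  S: {a,b}  A: {a,b}  B: {b}

FIRST(B) = ["b"]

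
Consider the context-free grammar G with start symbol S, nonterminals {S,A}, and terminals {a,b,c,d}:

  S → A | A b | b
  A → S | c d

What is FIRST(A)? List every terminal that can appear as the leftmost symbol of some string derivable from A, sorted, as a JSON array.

FIRST sets, iterate to fixpoint:
[1]
  A via A→c d: +{c}
  S via S→A: +{c}
  S via S→b: +{b}
  S: {b,c}  A: {c}
[2]
  A via A→S: +{b}
  S: {b,c}  A: {b,c}
[3] (stable)
  S: {b,c}  A: {b,c}

FIRST(A) = ["b", "c"]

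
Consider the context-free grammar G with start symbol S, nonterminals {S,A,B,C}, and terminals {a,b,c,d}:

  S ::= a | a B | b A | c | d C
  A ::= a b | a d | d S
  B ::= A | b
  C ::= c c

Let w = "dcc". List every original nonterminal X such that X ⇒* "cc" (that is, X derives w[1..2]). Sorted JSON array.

Convert to CNF:
  S -> T0 B | T1 A | T2 C | a | c
  A -> T0 T1 | T0 T2 | T2 S
  B -> T0 T1 | T0 T2 | T2 S | b
  C -> T3 T3
  T0 -> a
  T1 -> b
  T2 -> d
  T3 -> c

Fill CYK table bottom-up — only the sub-triangle for w[1..2]:
  [1..1]={S,T3}  "c"  orig:{S}
  [2..2]={S,T3}  "c"  orig:{S}
  [1..2]={C}  "cc"

Original NTs in T[1,2] deriving "cc": ["C"]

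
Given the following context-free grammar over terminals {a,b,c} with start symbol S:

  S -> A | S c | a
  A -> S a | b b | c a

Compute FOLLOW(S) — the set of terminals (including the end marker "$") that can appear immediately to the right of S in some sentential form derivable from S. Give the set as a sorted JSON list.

FIRST iteration:
round 1:
  A via A→b b: +{b}
  A via A→c a: +{c}
  S via S→A: +{b,c}
  S via S→a: +{a}
  FIRST(S)={a,b,c}  FIRST(A)={b,c}
round 2:
  A via A→S a: +{a}
  FIRST(S)={a,b,c}  FIRST(A)={a,b,c}
round 3: (stable)
  FIRST(S)={a,b,c}  FIRST(A)={a,b,c}

Compute FOLLOW by fixpoint:
FOLLOW(S) := {$}
round 1:
  A→S a: FOLLOW(S) ⊇ FIRST(a) = {a}; new: +{a}
  S→A: FOLLOW(A) ⊇ FOLLOW(S) ⊇ {$,a}; new: +{$,a}
  S→S c: FOLLOW(S) ⊇ FIRST(c) = {c}; new: +{c}
  FOLLOW(S)={$,a,c}  FOLLOW(A)={$,a}
round 2:
  S→A: FOLLOW(A) ⊇ FOLLOW(S) ⊇ {$,a,c}; new: +{c}
  FOLLOW(S)={$,a,c}  FOLLOW(A)={$,a,c}
round 3: (stable)
  FOLLOW(S)={$,a,c}  FOLLOW(A)={$,a,c}

FOLLOW(S) = ["$", "a", "c"]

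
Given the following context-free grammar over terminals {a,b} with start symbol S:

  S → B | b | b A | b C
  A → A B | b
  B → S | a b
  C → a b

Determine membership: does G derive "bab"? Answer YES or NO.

CNF form of G:
  S -> T0 T1 | T1 A | T1 C | b
  A -> A B | b
  B -> T0 T1 | T1 A | T1 C | b
  C -> T0 T1
  T0 -> a
  T1 -> b

Fill CYK table bottom-up:
  cell(0,0) b: {A,B,S,T1}  orig:{A,B,S}
  cell(1,1) a: {T0}  orig:{}
  cell(2,2) b: {A,B,S,T1}  orig:{A,B,S}
  cell(0,1) ba: ∅
  cell(1,2) ab: {B,C,S}
  cell(0,2) bab: {A,B,S}

S ∈ T[0,2] ⇒ YES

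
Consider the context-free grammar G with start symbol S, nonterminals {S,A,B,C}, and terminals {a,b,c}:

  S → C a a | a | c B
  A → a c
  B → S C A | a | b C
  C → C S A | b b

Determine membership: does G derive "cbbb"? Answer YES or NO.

CNF form of G:
  S -> C X5 | T1 B | a
  A -> T0 T1
  B -> S X3 | T2 C | a
  C -> C X4 | T2 T2
  T0 -> a
  T1 -> c
  T2 -> b
  X3 -> C A
  X4 -> S A
  X5 -> T0 T0

CYK table (by increasing span):
  T[0,0] 'c' = {T1}  orig:{}
  T[1,1] 'b' = {T2}  orig:{}
  T[2,2] 'b' = {T2}  orig:{}
  T[3,3] 'b' = {T2}  orig:{}
  T[0,1] 'cb' = ∅
  T[1,2] 'bb' = {C}
  T[2,3] 'bb' = {C}
  T[0,2] 'cbb' = ∅
  T[1,3] 'bbb' = {B}
  T[0,3] 'cbbb' = {S}

S ∈ T[0,3] ⇒ YES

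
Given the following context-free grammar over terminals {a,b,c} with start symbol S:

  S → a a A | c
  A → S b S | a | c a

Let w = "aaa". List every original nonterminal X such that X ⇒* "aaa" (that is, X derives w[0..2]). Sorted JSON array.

CNF form of G:
  S -> T2 X4 | c
  A -> S X3 | T1 T2 | a
  T0 -> b
  T1 -> c
  T2 -> a
  X3 -> T0 S
  X4 -> T2 A

CYK table (by increasing span), restricted to cells inside w[0..2]:
  cell(0,0) a: {A,T2}  orig:{A}
  cell(1,1) a: {A,T2}  orig:{A}
  cell(2,2) a: {A,T2}  orig:{A}
  cell(0,1) aa: {X4}  orig:{}
  cell(1,2) aa: {X4}  orig:{}
  cell(0,2) aaa: {S}

Original NTs in T[0,2] deriving "aaa": ["S"]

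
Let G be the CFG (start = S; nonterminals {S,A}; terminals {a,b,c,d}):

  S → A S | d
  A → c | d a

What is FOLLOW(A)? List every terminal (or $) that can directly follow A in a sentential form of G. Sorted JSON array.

Compute FIRST by fixpoint:
[1]
  A via A→c: +{c}
  A via A→d a: +{d}
  S via S→A S: +{c,d}
  S: {c,d}  A: {c,d}
[2] (stable)
  S: {c,d}  A: {c,d}

Compute FOLLOW by fixpoint:
initialize: $ ∈ FOLLOW(S)
pass 1:
  S→A S: FOLLOW(A) ⊇ FIRST(S) = {c,d}; new: +{c,d}
  FOLLOW[S]={$}  FOLLOW[A]={c,d}
pass 2: done
  FOLLOW[S]={$}  FOLLOW[A]={c,d}

FOLLOW(A) = ["c", "d"]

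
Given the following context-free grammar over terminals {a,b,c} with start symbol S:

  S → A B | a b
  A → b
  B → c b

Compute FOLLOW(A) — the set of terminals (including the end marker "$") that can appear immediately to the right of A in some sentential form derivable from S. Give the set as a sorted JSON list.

FIRST iteration:
[1]
  A via A→b: +{b}
  B via B→c b: +{c}
  S via S→A B: +{b}
  S via S→a b: +{a}
  FIRST(S)={a,b}  FIRST(A)={b}  FIRST(B)={c}
[2] done
  FIRST(S)={a,b}  FIRST(A)={b}  FIRST(B)={c}

FOLLOW iteration:
seed FOLLOW(S) with $
round 1:
  S→A B: FOLLOW(A) ⊇ FIRST(B) = {c}; new: +{c}
  S→A B: FOLLOW(B) ⊇ FOLLOW(S) ⊇ {$}; new: +{$}
  FOLLOW[S]={$}  FOLLOW[A]={c}  FOLLOW[B]={$}
round 2: — fixpoint
  FOLLOW[S]={$}  FOLLOW[A]={c}  FOLLOW[B]={$}

FOLLOW(A) = ["c"]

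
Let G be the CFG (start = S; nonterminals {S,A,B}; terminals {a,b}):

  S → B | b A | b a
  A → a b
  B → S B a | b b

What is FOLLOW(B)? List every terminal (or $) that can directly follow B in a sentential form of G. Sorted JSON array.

FIRST sets, iterate to fixpoint:
[1]
  A via A→a b: +{a}
  B via B→b b: +{b}
  S via S→B: +{b}
  S: {b}  A: {a}  B: {b}
[2] (no change)
  S: {b}  A: {a}  B: {b}

FOLLOW sets:
seed FOLLOW(S) with $
iter 1:
  B→S B a: FOLLOW(S) ⊇ FIRST(B) = {b}; new: +{b}
  B→S B a: FOLLOW(B) ⊇ FIRST(a) = {a}; new: +{a}
  S→B: FOLLOW(B) ⊇ FOLLOW(S) ⊇ {$,b}; new: +{$,b}
  S→b A: FOLLOW(A) ⊇ FOLLOW(S) ⊇ {$,b}; new: +{$,b}
  S: {$,b}  A: {$,b}  B: {$,a,b}
iter 2: (stable)
  S: {$,b}  A: {$,b}  B: {$,a,b}

FOLLOW(B) = ["$", "a", "b"]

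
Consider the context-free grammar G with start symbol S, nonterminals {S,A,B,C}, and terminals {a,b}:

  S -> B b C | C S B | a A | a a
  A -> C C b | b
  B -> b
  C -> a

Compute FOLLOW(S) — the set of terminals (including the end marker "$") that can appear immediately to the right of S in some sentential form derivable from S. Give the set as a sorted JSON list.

FIRST sets, iterate to fixpoint:
[1]
  A via A→b: +{b}
  B via B→b: +{b}
  C via C→a: +{a}
  S via S→B b C: +{b}
  S via S→C S B: +{a}
  FIRST[S]={a,b}  FIRST[A]={b}  FIRST[B]={b}  FIRST[C]={a}
[2]
  A via A→C C b: +{a}
  FIRST[S]={a,b}  FIRST[A]={a,b}  FIRST[B]={b}  FIRST[C]={a}
[3] done
  FIRST[S]={a,b}  FIRST[A]={a,b}  FIRST[B]={b}  FIRST[C]={a}

FOLLOW iteration:
FOLLOW(S) := {$}
[1]
  A→C C b: FOLLOW(C) ⊇ FIRST(C) = {a}; new: +{a}
  A→C C b: FOLLOW(C) ⊇ FIRST(b) = {b}; new: +{b}
  S→B b C: FOLLOW(B) ⊇ FIRST(b) = {b}; new: +{b}
  S→B b C: FOLLOW(C) ⊇ FOLLOW(S) ⊇ {$}; new: +{$}
  S→C S B: FOLLOW(S) ⊇ FIRST(B) = {b}; new: +{b}
  S→C S B: FOLLOW(B) ⊇ FOLLOW(S) ⊇ {$,b}; new: +{$}
  S→a A: FOLLOW(A) ⊇ FOLLOW(S) ⊇ {$,b}; new: +{$,b}
  FOLLOW(S)={$,b}  FOLLOW(A)={$,b}  FOLLOW(B)={$,b}  FOLLOW(C)={$,a,b}
[2] — fixpoint
  FOLLOW(S)={$,b}  FOLLOW(A)={$,b}  FOLLOW(B)={$,b}  FOLLOW(C)={$,a,b}

FOLLOW(S) = ["$", "b"]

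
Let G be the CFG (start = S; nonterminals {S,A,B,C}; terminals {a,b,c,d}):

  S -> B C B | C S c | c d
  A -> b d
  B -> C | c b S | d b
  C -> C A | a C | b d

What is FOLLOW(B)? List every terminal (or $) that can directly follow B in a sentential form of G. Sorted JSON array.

Compute FIRST by fixpoint:
iter 1:
  A via A→b d: +{b}
  B via B→c b S: +{c}
  B via B→d b: +{d}
  C via C→a C: +{a}
  C via C→b d: +{b}
  S via S→B C B: +{c,d}
  S via S→C S c: +{a,b}
  FIRST[S]={a,b,c,d}  FIRST[A]={b}  FIRST[B]={c,d}  FIRST[C]={a,b}
iter 2:
  B via B→C: +{a,b}
  FIRST[S]={a,b,c,d}  FIRST[A]={b}  FIRST[B]={a,b,c,d}  FIRST[C]={a,b}
iter 3: (stable)
  FIRST[S]={a,b,c,d}  FIRST[A]={b}  FIRST[B]={a,b,c,d}  FIRST[C]={a,b}

FOLLOW sets:
FOLLOW(S) := {$}
[1]
  C→C A: FOLLOW(C) ⊇ FIRST(A) = {b}; new: +{b}
  C→C A: FOLLOW(A) ⊇ FOLLOW(C) ⊇ {b}; new: +{b}
  S→B C B: FOLLOW(B) ⊇ FIRST(C) = {a,b}; new: +{a,b}
  S→B C B: FOLLOW(C) ⊇ FIRST(B) = {a,b,c,d}; new: +{a,c,d}
  S→B C B: FOLLOW(B) ⊇ FOLLOW(S) ⊇ {$}; new: +{$}
  S→C S c: FOLLOW(S) ⊇ FIRST(c) = {c}; new: +{c}
  FOLLOW(S)={$,c}  FOLLOW(A)={b}  FOLLOW(B)={$,a,b}  FOLLOW(C)={a,b,c,d}
[2]
  B→C: FOLLOW(C) ⊇ FOLLOW(B) ⊇ {$,a,b}; new: +{$}
  B→c b S: FOLLOW(S) ⊇ FOLLOW(B) ⊇ {$,a,b}; new: +{a,b}
  C→C A: FOLLOW(A) ⊇ FOLLOW(C) ⊇ {$,a,b,c,d}; new: +{$,a,c,d}
  S→B C B: FOLLOW(B) ⊇ FOLLOW(S) ⊇ {$,a,b,c}; new: +{c}
  FOLLOW(S)={$,a,b,c}  FOLLOW(A)={$,a,b,c,d}  FOLLOW(B)={$,a,b,c}  FOLLOW(C)={$,a,b,c,d}
[3] done
  FOLLOW(S)={$,a,b,c}  FOLLOW(A)={$,a,b,c,d}  FOLLOW(B)={$,a,b,c}  FOLLOW(C)={$,a,b,c,d}

FOLLOW(B) = ["$", "a", "b", "c"]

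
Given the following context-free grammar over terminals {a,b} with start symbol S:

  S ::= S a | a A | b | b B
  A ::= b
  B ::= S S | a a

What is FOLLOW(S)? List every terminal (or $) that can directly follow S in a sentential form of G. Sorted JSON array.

Compute FIRST by fixpoint:
round 1:
  A via A→b: +{b}
  B via B→a a: +{a}
  S via S→a A: +{a}
  S via S→b: +{b}
  FIRST(S)={a,b}  FIRST(A)={b}  FIRST(B)={a}
round 2:
  B via B→S S: +{b}
  FIRST(S)={a,b}  FIRST(A)={b}  FIRST(B)={a,b}
round 3: — fixpoint
  FIRST(S)={a,b}  FIRST(A)={b}  FIRST(B)={a,b}

Compute FOLLOW by fixpoint:
FOLLOW(S) := {$}
pass 1:
  B→S S: FOLLOW(S) ⊇ FIRST(S) = {a,b}; new: +{a,b}
  S→a A: FOLLOW(A) ⊇ FOLLOW(S) ⊇ {$,a,b}; new: +{$,a,b}
  S→b B: FOLLOW(B) ⊇ FOLLOW(S) ⊇ {$,a,b}; new: +{$,a,b}
  FOLLOW(S)={$,a,b}  FOLLOW(A)={$,a,b}  FOLLOW(B)={$,a,b}
pass 2: (no change)
  FOLLOW(S)={$,a,b}  FOLLOW(A)={$,a,b}  FOLLOW(B)={$,a,b}

FOLLOW(S) = ["$", "a", "b"]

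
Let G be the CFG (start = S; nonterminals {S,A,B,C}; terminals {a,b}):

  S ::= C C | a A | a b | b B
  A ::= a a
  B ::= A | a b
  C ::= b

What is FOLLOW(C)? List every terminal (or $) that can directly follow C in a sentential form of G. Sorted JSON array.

Compute FIRST by fixpoint:
pass 1:
  A via A→a a: +{a}
  B via B→A: +{a}
  C via C→b: +{b}
  S via S→C C: +{b}
  S via S→a A: +{a}
  FIRST(S)={a,b}  FIRST(A)={a}  FIRST(B)={a}  FIRST(C)={b}
pass 2: done
  FIRST(S)={a,b}  FIRST(A)={a}  FIRST(B)={a}  FIRST(C)={b}

FOLLOW iteration:
initialize: $ ∈ FOLLOW(S)
[1]
  S→C C: FOLLOW(C) ⊇ FIRST(C) = {b}; new: +{b}
  S→C C: FOLLOW(C) ⊇ FOLLOW(S) ⊇ {$}; new: +{$}
  S→a A: FOLLOW(A) ⊇ FOLLOW(S) ⊇ {$}; new: +{$}
  S→b B: FOLLOW(B) ⊇ FOLLOW(S) ⊇ {$}; new: +{$}
  S: {$}  A: {$}  B: {$}  C: {$,b}
[2] (no change)
  S: {$}  A: {$}  B: {$}  C: {$,b}

FOLLOW(C) = ["$", "b"]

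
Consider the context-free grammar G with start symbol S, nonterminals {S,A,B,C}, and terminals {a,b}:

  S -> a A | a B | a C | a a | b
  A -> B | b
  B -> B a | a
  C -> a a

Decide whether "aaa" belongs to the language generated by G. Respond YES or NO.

Convert to CNF:
  S -> T0 A | T0 B | T0 C | T0 T0 | b
  A -> B T0 | a | b
  B -> B T0 | a
  C -> T0 T0
  T0 -> a

CYK table (by increasing span):
  T[0,0] 'a' = {A,B,T0}  orig:{A,B}
  T[1,1] 'a' = {A,B,T0}  orig:{A,B}
  T[2,2] 'a' = {A,B,T0}  orig:{A,B}
  T[0,1] 'aa' = {A,B,C,S}
  T[1,2] 'aa' = {A,B,C,S}
  T[0,2] 'aaa' = {A,B,S}

S ∈ T[0,2] ⇒ YES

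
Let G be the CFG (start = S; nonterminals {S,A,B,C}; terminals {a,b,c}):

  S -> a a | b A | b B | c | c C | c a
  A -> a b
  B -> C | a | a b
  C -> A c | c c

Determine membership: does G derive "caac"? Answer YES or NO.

CNF form of G:
  S -> T0 T0 | T1 A | T1 B | T2 C | T2 T0 | c
  A -> T0 T1
  B -> A T2 | T0 T1 | T2 T2 | a
  C -> A T2 | T2 T2
  T0 -> a
  T1 -> b
  T2 -> c

CYK fill:
  [0..0]={S,T2}  "c"  orig:{S}
  [1..1]={B,T0}  "a"  orig:{B}
  [2..2]={B,T0}  "a"  orig:{B}
  [3..3]={S,T2}  "c"  orig:{S}
  [0..1]={S}  "ca"
  [1..2]={S}  "aa"
  [2..3]=∅  "ac"
  [0..2]=∅  "caa"
  [1..3]=∅  "aac"
  [0..3]=∅  "caac"

S ∉ T[0,3] ⇒ NO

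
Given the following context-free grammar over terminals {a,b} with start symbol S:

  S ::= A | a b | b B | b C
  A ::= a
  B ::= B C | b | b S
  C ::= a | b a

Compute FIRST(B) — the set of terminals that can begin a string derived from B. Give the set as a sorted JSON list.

FIRST sets, iterate to fixpoint:
[1]
  A via A→a: +{a}
  B via B→b: +{b}
  C via C→a: +{a}
  C via C→b a: +{b}
  S via S→A: +{a}
  S via S→b B: +{b}
  S: {a,b}  A: {a}  B: {b}  C: {a,b}
[2] done
  S: {a,b}  A: {a}  B: {b}  C: {a,b}

FIRST(B) = ["b"]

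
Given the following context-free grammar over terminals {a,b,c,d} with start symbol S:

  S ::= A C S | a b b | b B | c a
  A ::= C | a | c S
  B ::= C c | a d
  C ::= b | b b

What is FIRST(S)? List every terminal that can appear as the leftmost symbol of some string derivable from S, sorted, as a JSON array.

FIRST iteration:
round 1:
  A via A→a: +{a}
  A via A→c S: +{c}
  B via B→a d: +{a}
  C via C→b: +{b}
  S via S→A C S: +{a,c}
  S via S→b B: +{b}
  FIRST[S]={a,b,c}  FIRST[A]={a,c}  FIRST[B]={a}  FIRST[C]={b}
round 2:
  A via A→C: +{b}
  B via B→C c: +{b}
  FIRST[S]={a,b,c}  FIRST[A]={a,b,c}  FIRST[B]={a,b}  FIRST[C]={b}
round 3: — fixpoint
  FIRST[S]={a,b,c}  FIRST[A]={a,b,c}  FIRST[B]={a,b}  FIRST[C]={b}

FIRST(S) = ["a", "b", "c"]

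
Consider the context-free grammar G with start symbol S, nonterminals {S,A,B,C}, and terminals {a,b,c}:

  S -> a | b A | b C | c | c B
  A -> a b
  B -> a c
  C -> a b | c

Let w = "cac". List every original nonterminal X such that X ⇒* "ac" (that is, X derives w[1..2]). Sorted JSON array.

Convert to CNF:
  S -> T1 A | T1 C | T2 B | a | c
  A -> T0 T1
  B -> T0 T2
  C -> T0 T1 | c
  T0 -> a
  T1 -> b
  T2 -> c

CYK table (by increasing span), restricted to cells inside w[1..2]:
  cell(1,1) a: {S,T0}  orig:{S}
  cell(2,2) c: {C,S,T2}  orig:{C,S}
  cell(1,2) ac: {B}

Original NTs in T[1,2] deriving "ac": ["B"]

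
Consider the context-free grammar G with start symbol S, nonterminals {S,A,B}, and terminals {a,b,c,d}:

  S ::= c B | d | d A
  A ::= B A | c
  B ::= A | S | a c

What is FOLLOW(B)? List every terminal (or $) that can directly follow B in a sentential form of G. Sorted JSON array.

FIRST iteration:
pass 1:
  A via A→c: +{c}
  B via B→A: +{c}
  B via B→a c: +{a}
  S via S→c B: +{c}
  S via S→d: +{d}
  S: {c,d}  A: {c}  B: {a,c}
pass 2:
  A via A→B A: +{a}
  B via B→S: +{d}
  S: {c,d}  A: {a,c}  B: {a,c,d}
pass 3:
  A via A→B A: +{d}
  S: {c,d}  A: {a,c,d}  B: {a,c,d}
pass 4: (no change)
  S: {c,d}  A: {a,c,d}  B: {a,c,d}

FOLLOW iteration:
FOLLOW(S) := {$}
iter 1:
  A→B A: FOLLOW(B) ⊇ FIRST(A) = {a,c,d}; new: +{a,c,d}
  B→A: FOLLOW(A) ⊇ FOLLOW(B) ⊇ {a,c,d}; new: +{a,c,d}
  B→S: FOLLOW(S) ⊇ FOLLOW(B) ⊇ {a,c,d}; new: +{a,c,d}
  S→c B: FOLLOW(B) ⊇ FOLLOW(S) ⊇ {$,a,c,d}; new: +{$}
  S→d A: FOLLOW(A) ⊇ FOLLOW(S) ⊇ {$,a,c,d}; new: +{$}
  FOLLOW(S)={$,a,c,d}  FOLLOW(A)={$,a,c,d}  FOLLOW(B)={$,a,c,d}
iter 2: done
  FOLLOW(S)={$,a,c,d}  FOLLOW(A)={$,a,c,d}  FOLLOW(B)={$,a,c,d}

FOLLOW(B) = ["$", "a", "c", "d"]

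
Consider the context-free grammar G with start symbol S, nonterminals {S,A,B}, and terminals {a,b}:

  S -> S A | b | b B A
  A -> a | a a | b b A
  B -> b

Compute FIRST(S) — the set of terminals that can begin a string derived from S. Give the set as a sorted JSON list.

FIRST sets, iterate to fixpoint:
[1]
  A via A→a: +{a}
  A via A→b b A: +{b}
  B via B→b: +{b}
  S via S→b: +{b}
  FIRST[S]={b}  FIRST[A]={a,b}  FIRST[B]={b}
[2] (stable)
  FIRST[S]={b}  FIRST[A]={a,b}  FIRST[B]={b}

FIRST(S) = ["b"]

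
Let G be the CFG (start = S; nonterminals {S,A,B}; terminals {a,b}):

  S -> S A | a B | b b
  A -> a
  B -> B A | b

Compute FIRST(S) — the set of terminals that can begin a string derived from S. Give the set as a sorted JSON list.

Compute FIRST by fixpoint:
pass 1:
  A via A→a: +{a}
  B via B→b: +{b}
  S via S→a B: +{a}
  S via S→b b: +{b}
  FIRST(S)={a,b}  FIRST(A)={a}  FIRST(B)={b}
pass 2: (stable)
  FIRST(S)={a,b}  FIRST(A)={a}  FIRST(B)={b}

FIRST(S) = ["a", "b"]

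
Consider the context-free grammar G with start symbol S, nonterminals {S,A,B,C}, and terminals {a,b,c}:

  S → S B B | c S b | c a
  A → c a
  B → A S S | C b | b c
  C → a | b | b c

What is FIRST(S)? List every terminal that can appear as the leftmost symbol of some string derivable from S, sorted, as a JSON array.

Compute FIRST by fixpoint:
iter 1:
  A via A→c a: +{c}
  B via B→A S S: +{c}
  B via B→b c: +{b}
  C via C→a: +{a}
  C via C→b: +{b}
  S via S→c S b: +{c}
  FIRST[S]={c}  FIRST[A]={c}  FIRST[B]={b,c}  FIRST[C]={a,b}
iter 2:
  B via B→C b: +{a}
  FIRST[S]={c}  FIRST[A]={c}  FIRST[B]={a,b,c}  FIRST[C]={a,b}
iter 3: (no change)
  FIRST[S]={c}  FIRST[A]={c}  FIRST[B]={a,b,c}  FIRST[C]={a,b}

FIRST(S) = ["c"]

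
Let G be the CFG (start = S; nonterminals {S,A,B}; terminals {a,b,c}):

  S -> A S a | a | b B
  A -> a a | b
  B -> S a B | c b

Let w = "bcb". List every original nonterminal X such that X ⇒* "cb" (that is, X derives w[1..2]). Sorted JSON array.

CNF form of G:
  S -> A X4 | T2 B | a
  A -> T0 T0 | b
  B -> S X3 | T1 T2
  T0 -> a
  T1 -> c
  T2 -> b
  X3 -> T0 B
  X4 -> S T0

CYK fill — only the sub-triangle for w[1..2]:
  T[1,1] 'c' = {T1}  orig:{}
  T[2,2] 'b' = {A,T2}  orig:{A}
  T[1,2] 'cb' = {B}

Original NTs in T[1,2] deriving "cb": ["B"]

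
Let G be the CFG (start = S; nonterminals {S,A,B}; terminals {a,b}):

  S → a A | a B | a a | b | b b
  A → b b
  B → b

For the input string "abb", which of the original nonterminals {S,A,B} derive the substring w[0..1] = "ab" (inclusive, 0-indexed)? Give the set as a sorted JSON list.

CNF form of G:
  S -> T0 T0 | T1 A | T1 B | T1 T1 | b
  A -> T0 T0
  B -> b
  T0 -> b
  T1 -> a

CYK table (by increasing span), restricted to cells inside w[0..1]:
  T[0,0] 'a' = {T1}  orig:{}
  T[1,1] 'b' = {B,S,T0}  orig:{B,S}
  T[0,1] 'ab' = {S}

Original NTs in T[0,1] deriving "ab": ["S"]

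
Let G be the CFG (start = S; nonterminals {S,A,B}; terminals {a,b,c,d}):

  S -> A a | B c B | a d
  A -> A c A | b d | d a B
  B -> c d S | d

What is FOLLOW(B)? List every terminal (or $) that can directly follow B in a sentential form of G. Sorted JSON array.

Compute FIRST by fixpoint:
iter 1:
  A via A→b d: +{b}
  A via A→d a B: +{d}
  B via B→c d S: +{c}
  B via B→d: +{d}
  S via S→A a: +{b,d}
  S via S→B c B: +{c}
  S via S→a d: +{a}
  FIRST[S]={a,b,c,d}  FIRST[A]={b,d}  FIRST[B]={c,d}
iter 2: done
  FIRST[S]={a,b,c,d}  FIRST[A]={b,d}  FIRST[B]={c,d}

FOLLOW sets:
initialize: $ ∈ FOLLOW(S)
iter 1:
  A→A c A: FOLLOW(A) ⊇ FIRST(c) = {c}; new: +{c}
  A→d a B: FOLLOW(B) ⊇ FOLLOW(A) ⊇ {c}; new: +{c}
  B→c d S: FOLLOW(S) ⊇ FOLLOW(B) ⊇ {c}; new: +{c}
  S→A a: FOLLOW(A) ⊇ FIRST(a) = {a}; new: +{a}
  S→B c B: FOLLOW(B) ⊇ FOLLOW(S) ⊇ {$,c}; new: +{$}
  FOLLOW[S]={$,c}  FOLLOW[A]={a,c}  FOLLOW[B]={$,c}
iter 2:
  A→d a B: FOLLOW(B) ⊇ FOLLOW(A) ⊇ {a,c}; new: +{a}
  B→c d S: FOLLOW(S) ⊇ FOLLOW(B) ⊇ {$,a,c}; new: +{a}
  FOLLOW[S]={$,a,c}  FOLLOW[A]={a,c}  FOLLOW[B]={$,a,c}
iter 3: — fixpoint
  FOLLOW[S]={$,a,c}  FOLLOW[A]={a,c}  FOLLOW[B]={$,a,c}

FOLLOW(B) = ["$", "a", "c"]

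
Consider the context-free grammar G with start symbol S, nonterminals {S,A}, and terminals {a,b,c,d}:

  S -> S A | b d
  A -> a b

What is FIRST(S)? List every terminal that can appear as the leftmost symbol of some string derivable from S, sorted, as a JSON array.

FIRST iteration:
[1]
  A via A→a b: +{a}
  S via S→b d: +{b}
  S: {b}  A: {a}
[2] done
  S: {b}  A: {a}

FIRST(S) = ["b"]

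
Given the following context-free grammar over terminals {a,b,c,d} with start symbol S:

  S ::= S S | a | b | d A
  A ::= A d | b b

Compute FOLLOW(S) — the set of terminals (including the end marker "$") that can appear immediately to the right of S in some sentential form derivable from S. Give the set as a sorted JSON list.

FIRST sets, iterate to fixpoint:
round 1:
  A via A→b b: +{b}
  S via S→a: +{a}
  S via S→b: +{b}
  S via S→d A: +{d}
  S: {a,b,d}  A: {b}
round 2: — fixpoint
  S: {a,b,d}  A: {b}

FOLLOW sets:
FOLLOW(S) := {$}
[1]
  A→A d: FOLLOW(A) ⊇ FIRST(d) = {d}; new: +{d}
  S→S S: FOLLOW(S) ⊇ FIRST(S) = {a,b,d}; new: +{a,b,d}
  S→d A: FOLLOW(A) ⊇ FOLLOW(S) ⊇ {$,a,b,d}; new: +{$,a,b}
  FOLLOW(S)={$,a,b,d}  FOLLOW(A)={$,a,b,d}
[2] — fixpoint
  FOLLOW(S)={$,a,b,d}  FOLLOW(A)={$,a,b,d}

FOLLOW(S) = ["$", "a", "b", "d"]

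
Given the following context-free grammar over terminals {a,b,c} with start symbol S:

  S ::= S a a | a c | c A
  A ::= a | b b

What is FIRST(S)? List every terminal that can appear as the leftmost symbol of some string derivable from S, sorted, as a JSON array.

FIRST sets, iterate to fixpoint:
[1]
  A via A→a: +{a}
  A via A→b b: +{b}
  S via S→a c: +{a}
  S via S→c A: +{c}
  FIRST[S]={a,c}  FIRST[A]={a,b}
[2] (stable)
  FIRST[S]={a,c}  FIRST[A]={a,b}

FIRST(S) = ["a", "c"]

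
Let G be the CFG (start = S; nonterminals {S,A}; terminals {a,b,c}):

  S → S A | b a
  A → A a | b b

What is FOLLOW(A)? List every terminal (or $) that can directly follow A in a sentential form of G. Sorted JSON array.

FIRST sets, iterate to fixpoint:
round 1:
  A via A→b b: +{b}
  S via S→b a: +{b}
  FIRST(S)={b}  FIRST(A)={b}
round 2: — fixpoint
  FIRST(S)={b}  FIRST(A)={b}

Compute FOLLOW by fixpoint:
FOLLOW(S) := {$}
[1]
  A→A a: FOLLOW(A) ⊇ FIRST(a) = {a}; new: +{a}
  S→S A: FOLLOW(S) ⊇ FIRST(A) = {b}; new: +{b}
  S→S A: FOLLOW(A) ⊇ FOLLOW(S) ⊇ {$,b}; new: +{$,b}
  FOLLOW(S)={$,b}  FOLLOW(A)={$,a,b}
[2] (stable)
  FOLLOW(S)={$,b}  FOLLOW(A)={$,a,b}

FOLLOW(A) = ["$", "a", "b"]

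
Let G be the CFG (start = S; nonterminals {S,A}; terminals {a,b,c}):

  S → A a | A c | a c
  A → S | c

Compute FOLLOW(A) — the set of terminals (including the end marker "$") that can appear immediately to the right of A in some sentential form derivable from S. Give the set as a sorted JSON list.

Compute FIRST by fixpoint:
iter 1:
  A via A→c: +{c}
  S via S→A a: +{c}
  S via S→a c: +{a}
  FIRST[S]={a,c}  FIRST[A]={c}
iter 2:
  A via A→S: +{a}
  FIRST[S]={a,c}  FIRST[A]={a,c}
iter 3: — fixpoint
  FIRST[S]={a,c}  FIRST[A]={a,c}

Compute FOLLOW by fixpoint:
initialize: $ ∈ FOLLOW(S)
pass 1:
  S→A a: FOLLOW(A) ⊇ FIRST(a) = {a}; new: +{a}
  S→A c: FOLLOW(A) ⊇ FIRST(c) = {c}; new: +{c}
  FOLLOW(S)={$}  FOLLOW(A)={a,c}
pass 2:
  A→S: FOLLOW(S) ⊇ FOLLOW(A) ⊇ {a,c}; new: +{a,c}
  FOLLOW(S)={$,a,c}  FOLLOW(A)={a,c}
pass 3: done
  FOLLOW(S)={$,a,c}  FOLLOW(A)={a,c}

FOLLOW(A) = ["a", "c"]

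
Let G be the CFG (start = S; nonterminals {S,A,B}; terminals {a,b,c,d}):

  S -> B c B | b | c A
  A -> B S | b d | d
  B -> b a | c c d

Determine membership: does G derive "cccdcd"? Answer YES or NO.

Convert to CNF:
  S -> B X5 | T3 A | b
  A -> B S | T0 T1 | d
  B -> T0 T2 | T3 X4
  T0 -> b
  T1 -> d
  T2 -> a
  T3 -> c
  X4 -> T3 T1
  X5 -> T3 B

Fill CYK table bottom-up:
  [0..0]={T3}  "c"  orig:{}
  [1..1]={T3}  "c"  orig:{}
  [2..2]={T3}  "c"  orig:{}
  [3..3]={A,T1}  "d"  orig:{A}
  [4..4]={T3}  "c"  orig:{}
  [5..5]={A,T1}  "d"  orig:{A}
  [0..1]=∅  "cc"
  [1..2]=∅  "cc"
  [2..3]={S,X4}  "cd"  orig:{S}
  [3..4]=∅  "dc"
  [4..5]={S,X4}  "cd"  orig:{S}
  [0..2]=∅  "ccc"
  [1..3]={B}  "ccd"
  [2..4]=∅  "cdc"
  [3..5]=∅  "dcd"
  [0..3]={X5}  "cccd"  orig:{}
  [1..4]=∅  "ccdc"
  [2..5]=∅  "cdcd"
  [0..4]=∅  "cccdc"
  [1..5]={A}  "ccdcd"
  [0..5]={S}  "cccdcd"

S ∈ T[0,5] ⇒ YES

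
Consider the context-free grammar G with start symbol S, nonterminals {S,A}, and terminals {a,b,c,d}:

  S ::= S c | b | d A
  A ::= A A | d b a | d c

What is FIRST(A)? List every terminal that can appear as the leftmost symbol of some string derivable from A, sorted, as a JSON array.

FIRST sets, iterate to fixpoint:
pass 1:
  A via A→d b a: +{d}
  S via S→b: +{b}
  S via S→d A: +{d}
  S: {b,d}  A: {d}
pass 2: (no change)
  S: {b,d}  A: {d}

FIRST(A) = ["d"]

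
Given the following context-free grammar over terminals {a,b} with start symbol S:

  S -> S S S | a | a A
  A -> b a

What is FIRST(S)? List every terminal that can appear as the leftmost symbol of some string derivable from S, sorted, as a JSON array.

Compute FIRST by fixpoint:
[1]
  A via A→b a: +{b}
  S via S→a: +{a}
  S: {a}  A: {b}
[2] (no change)
  S: {a}  A: {b}

FIRST(S) = ["a"]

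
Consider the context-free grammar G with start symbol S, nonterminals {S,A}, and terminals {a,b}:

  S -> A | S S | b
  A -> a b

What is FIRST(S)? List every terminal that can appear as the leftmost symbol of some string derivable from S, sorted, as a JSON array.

FIRST sets, iterate to fixpoint:
round 1:
  A via A→a b: +{a}
  S via S→A: +{a}
  S via S→b: +{b}
  FIRST[S]={a,b}  FIRST[A]={a}
round 2: done
  FIRST[S]={a,b}  FIRST[A]={a}

FIRST(S) = ["a", "b"]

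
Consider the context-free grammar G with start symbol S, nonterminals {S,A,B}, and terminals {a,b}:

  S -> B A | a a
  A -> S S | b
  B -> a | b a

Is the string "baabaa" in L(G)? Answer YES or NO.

Convert to CNF:
  S -> B A | T1 T1
  A -> S S | b
  B -> T0 T1 | a
  T0 -> b
  T1 -> a

CYK fill:
  cell(0,0) b: {A,T0}  orig:{A}
  cell(1,1) a: {B,T1}  orig:{B}
  cell(2,2) a: {B,T1}  orig:{B}
  cell(3,3) b: {A,T0}  orig:{A}
  cell(4,4) a: {B,T1}  orig:{B}
  cell(5,5) a: {B,T1}  orig:{B}
  cell(0,1) ba: {B}
  cell(1,2) aa: {S}
  cell(2,3) ab: {S}
  cell(3,4) ba: {B}
  cell(4,5) aa: {S}
  cell(0,2) baa: ∅
  cell(1,3) aab: ∅
  cell(2,4) aba: ∅
  cell(3,5) baa: ∅
  cell(0,3) baab: ∅
  cell(1,4) aaba: ∅
  cell(2,5) abaa: {A}
  cell(0,4) baaba: ∅
  cell(1,5) aabaa: {S}
  cell(0,5) baabaa: {S}

S ∈ T[0,5] ⇒ YES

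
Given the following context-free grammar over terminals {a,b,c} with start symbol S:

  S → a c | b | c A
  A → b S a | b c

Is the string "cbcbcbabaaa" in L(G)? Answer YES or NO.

CNF form of G:
  S -> T1 T2 | T2 A | b
  A -> T0 T2 | T0 X3
  T0 -> b
  T1 -> a
  T2 -> c
  X3 -> S T1

CYK table (by increasing span):
  cell(0,0) c: {T2}  orig:{}
  cell(1,1) b: {S,T0}  orig:{S}
  cell(2,2) c: {T2}  orig:{}
  cell(3,3) b: {S,T0}  orig:{S}
  cell(4,4) c: {T2}  orig:{}
  cell(5,5) b: {S,T0}  orig:{S}
  cell(6,6) a: {T1}  orig:{}
  cell(7,7) b: {S,T0}  orig:{S}
  cell(8,8) a: {T1}  orig:{}
  cell(9,9) a: {T1}  orig:{}
  cell(10,10) a: {T1}  orig:{}
  cell(0,1) cb: ∅
  cell(1,2) bc: {A}
  cell(2,3) cb: ∅
  cell(3,4) bc: {A}
  cell(4,5) cb: ∅
  cell(5,6) ba: {X3}  orig:{}
  cell(6,7) ab: ∅
  cell(7,8) ba: {X3}  orig:{}
  cell(8,9) aa: ∅
  cell(9,10) aa: ∅
  cell(0,2) cbc: {S}
  cell(1,3) bcb: ∅
  cell(2,4) cbc: {S}
  cell(3,5) bcb: ∅
  cell(4,6) cba: ∅
  cell(5,7) bab: ∅
  cell(6,8) aba: ∅
  cell(7,9) baa: ∅
  cell(8,10) aaa: ∅
  cell(0,3) cbcb: ∅
  cell(1,4) bcbc: ∅
  cell(2,5) cbcb: ∅
  cell(3,6) bcba: ∅
  cell(4,7) cbab: ∅
  cell(5,8) baba: ∅
  cell(6,9) abaa: ∅
  cell(7,10) baaa: ∅
  cell(0,4) cbcbc: ∅
  cell(1,5) bcbcb: ∅
  cell(2,6) cbcba: ∅
  cell(3,7) bcbab: ∅
  cell(4,8) cbaba: ∅
  cell(5,9) babaa: ∅
  cell(6,10) abaaa: ∅
  cell(0,5) cbcbcb: ∅
  cell(1,6) bcbcba: ∅
  cell(2,7) cbcbab: ∅
  cell(3,8) bcbaba: ∅
  cell(4,9) cbabaa: ∅
  cell(5,10) babaaa: ∅
  cell(0,6) cbcbcba: ∅
  cell(1,7) bcbcbab: ∅
  cell(2,8) cbcbaba: ∅
  cell(3,9) bcbabaa: ∅
  cell(4,10) cbabaaa: ∅
  cell(0,7) cbcbcbab: ∅
  cell(1,8) bcbcbaba: ∅
  cell(2,9) cbcbabaa: ∅
  cell(3,10) bcbabaaa: ∅
  cell(0,8) cbcbcbaba: ∅
  cell(1,9) bcbcbabaa: ∅
  cell(2,10) cbcbabaaa: ∅
  cell(0,9) cbcbcbabaa: ∅
  cell(1,10) bcbcbabaaa: ∅
  cell(0,10) cbcbcbabaaa: ∅

S ∉ T[0,10] ⇒ NO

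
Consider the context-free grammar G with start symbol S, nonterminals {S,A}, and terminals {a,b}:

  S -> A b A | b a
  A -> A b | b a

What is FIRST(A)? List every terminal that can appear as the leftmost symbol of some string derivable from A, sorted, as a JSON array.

FIRST iteration:
[1]
  A via A→b a: +{b}
  S via S→A b A: +{b}
  FIRST(S)={b}  FIRST(A)={b}
[2] (stable)
  FIRST(S)={b}  FIRST(A)={b}

FIRST(A) = ["b"]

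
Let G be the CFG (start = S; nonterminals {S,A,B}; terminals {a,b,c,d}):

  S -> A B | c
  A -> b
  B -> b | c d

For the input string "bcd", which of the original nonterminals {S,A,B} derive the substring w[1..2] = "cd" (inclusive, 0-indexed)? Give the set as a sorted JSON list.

CNF form of G:
  S -> A B | c
  A -> b
  B -> T0 T1 | b
  T0 -> c
  T1 -> d

CYK fill (cells [i..j] with 1 ≤ i ≤ j ≤ 2 only):
  T[1,1] 'c' = {S,T0}  orig:{S}
  T[2,2] 'd' = {T1}  orig:{}
  T[1,2] 'cd' = {B}

Original NTs in T[1,2] deriving "cd": ["B"]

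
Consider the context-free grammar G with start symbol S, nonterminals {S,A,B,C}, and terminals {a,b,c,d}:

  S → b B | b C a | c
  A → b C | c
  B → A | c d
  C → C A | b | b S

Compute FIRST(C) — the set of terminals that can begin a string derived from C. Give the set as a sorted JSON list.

FIRST iteration:
iter 1:
  A via A→b C: +{b}
  A via A→c: +{c}
  B via B→A: +{b,c}
  C via C→b: +{b}
  S via S→b B: +{b}
  S via S→c: +{c}
  FIRST[S]={b,c}  FIRST[A]={b,c}  FIRST[B]={b,c}  FIRST[C]={b}
iter 2: done
  FIRST[S]={b,c}  FIRST[A]={b,c}  FIRST[B]={b,c}  FIRST[C]={b}

FIRST(C) = ["b"]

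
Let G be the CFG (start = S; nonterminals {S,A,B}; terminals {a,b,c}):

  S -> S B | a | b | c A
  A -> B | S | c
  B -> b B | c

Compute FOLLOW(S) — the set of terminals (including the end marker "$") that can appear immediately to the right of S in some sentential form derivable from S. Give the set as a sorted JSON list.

FIRST sets, iterate to fixpoint:
iter 1:
  A via A→c: +{c}
  B via B→b B: +{b}
  B via B→c: +{c}
  S via S→a: +{a}
  S via S→b: +{b}
  S via S→c A: +{c}
  S: {a,b,c}  A: {c}  B: {b,c}
iter 2:
  A via A→B: +{b}
  A via A→S: +{a}
  S: {a,b,c}  A: {a,b,c}  B: {b,c}
iter 3: (stable)
  S: {a,b,c}  A: {a,b,c}  B: {b,c}

FOLLOW iteration:
seed FOLLOW(S) with $
iter 1:
  S→S B: FOLLOW(S) ⊇ FIRST(B) = {b,c}; new: +{b,c}
  S→S B: FOLLOW(B) ⊇ FOLLOW(S) ⊇ {$,b,c}; new: +{$,b,c}
  S→c A: FOLLOW(A) ⊇ FOLLOW(S) ⊇ {$,b,c}; new: +{$,b,c}
  S: {$,b,c}  A: {$,b,c}  B: {$,b,c}
iter 2: (no change)
  S: {$,b,c}  A: {$,b,c}  B: {$,b,c}

FOLLOW(S) = ["$", "b", "c"]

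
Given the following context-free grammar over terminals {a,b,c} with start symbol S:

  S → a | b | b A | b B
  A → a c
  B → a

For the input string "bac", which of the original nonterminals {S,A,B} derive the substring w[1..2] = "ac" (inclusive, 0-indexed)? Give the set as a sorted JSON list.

Convert to CNF:
  S -> T2 A | T2 B | a | b
  A -> T0 T1
  B -> a
  T0 -> a
  T1 -> c
  T2 -> b

CYK table (by increasing span) — only the sub-triangle for w[1..2]:
  [1..1]={B,S,T0}  "a"  orig:{B,S}
  [2..2]={T1}  "c"  orig:{}
  [1..2]={A}  "ac"

Original NTs in T[1,2] deriving "ac": ["A"]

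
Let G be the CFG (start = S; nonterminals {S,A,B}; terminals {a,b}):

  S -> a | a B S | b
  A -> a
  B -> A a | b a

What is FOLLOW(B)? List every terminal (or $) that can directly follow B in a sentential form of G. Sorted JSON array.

FIRST iteration:
iter 1:
  A via A→a: +{a}
  B via B→A a: +{a}
  B via B→b a: +{b}
  S via S→a: +{a}
  S via S→b: +{b}
  S: {a,b}  A: {a}  B: {a,b}
iter 2: done
  S: {a,b}  A: {a}  B: {a,b}

Compute FOLLOW by fixpoint:
seed FOLLOW(S) with $
iter 1:
  B→A a: FOLLOW(A) ⊇ FIRST(a) = {a}; new: +{a}
  S→a B S: FOLLOW(B) ⊇ FIRST(S) = {a,b}; new: +{a,b}
  S: {$}  A: {a}  B: {a,b}
iter 2: — fixpoint
  S: {$}  A: {a}  B: {a,b}

FOLLOW(B) = ["a", "b"]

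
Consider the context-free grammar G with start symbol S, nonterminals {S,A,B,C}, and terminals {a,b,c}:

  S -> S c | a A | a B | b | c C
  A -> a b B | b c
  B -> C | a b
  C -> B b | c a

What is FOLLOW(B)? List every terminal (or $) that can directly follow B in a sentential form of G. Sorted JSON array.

FIRST sets, iterate to fixpoint:
iter 1:
  A via A→a b B: +{a}
  A via A→b c: +{b}
  B via B→a b: +{a}
  C via C→B b: +{a}
  C via C→c a: +{c}
  S via S→a A: +{a}
  S via S→b: +{b}
  S via S→c C: +{c}
  FIRST(S)={a,b,c}  FIRST(A)={a,b}  FIRST(B)={a}  FIRST(C)={a,c}
iter 2:
  B via B→C: +{c}
  FIRST(S)={a,b,c}  FIRST(A)={a,b}  FIRST(B)={a,c}  FIRST(C)={a,c}
iter 3: (stable)
  FIRST(S)={a,b,c}  FIRST(A)={a,b}  FIRST(B)={a,c}  FIRST(C)={a,c}

Compute FOLLOW by fixpoint:
seed FOLLOW(S) with $
[1]
  C→B b: FOLLOW(B) ⊇ FIRST(b) = {b}; new: +{b}
  S→S c: FOLLOW(S) ⊇ FIRST(c) = {c}; new: +{c}
  S→a A: FOLLOW(A) ⊇ FOLLOW(S) ⊇ {$,c}; new: +{$,c}
  S→a B: FOLLOW(B) ⊇ FOLLOW(S) ⊇ {$,c}; new: +{$,c}
  S→c C: FOLLOW(C) ⊇ FOLLOW(S) ⊇ {$,c}; new: +{$,c}
  FOLLOW(S)={$,c}  FOLLOW(A)={$,c}  FOLLOW(B)={$,b,c}  FOLLOW(C)={$,c}
[2]
  B→C: FOLLOW(C) ⊇ FOLLOW(B) ⊇ {$,b,c}; new: +{b}
  FOLLOW(S)={$,c}  FOLLOW(A)={$,c}  FOLLOW(B)={$,b,c}  FOLLOW(C)={$,b,c}
[3] done
  FOLLOW(S)={$,c}  FOLLOW(A)={$,c}  FOLLOW(B)={$,b,c}  FOLLOW(C)={$,b,c}

FOLLOW(B) = ["$", "b", "c"]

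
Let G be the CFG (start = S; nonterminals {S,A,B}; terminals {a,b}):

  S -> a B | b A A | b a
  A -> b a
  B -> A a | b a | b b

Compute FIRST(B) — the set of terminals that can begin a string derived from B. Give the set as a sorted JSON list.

FIRST iteration:
pass 1:
  A via A→b a: +{b}
  B via B→A a: +{b}
  S via S→a B: +{a}
  S via S→b A A: +{b}
  S: {a,b}  A: {b}  B: {b}
pass 2: (no change)
  S: {a,b}  A: {b}  B: {b}

FIRST(B) = ["b"]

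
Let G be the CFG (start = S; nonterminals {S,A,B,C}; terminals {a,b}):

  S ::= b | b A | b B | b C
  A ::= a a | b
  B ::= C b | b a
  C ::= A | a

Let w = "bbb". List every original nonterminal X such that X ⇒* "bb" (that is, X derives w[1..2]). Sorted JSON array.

Convert to CNF:
  S -> T1 A | T1 B | T1 C | b
  A -> T0 T0 | b
  B -> C T1 | T1 T0
  C -> T0 T0 | a | b
  T0 -> a
  T1 -> b

CYK fill (cells [i..j] with 1 ≤ i ≤ j ≤ 2 only):
  [1..1]={A,C,S,T1}  "b"  orig:{A,C,S}
  [2..2]={A,C,S,T1}  "b"  orig:{A,C,S}
  [1..2]={B,S}  "bb"

Original NTs in T[1,2] deriving "bb": ["B", "S"]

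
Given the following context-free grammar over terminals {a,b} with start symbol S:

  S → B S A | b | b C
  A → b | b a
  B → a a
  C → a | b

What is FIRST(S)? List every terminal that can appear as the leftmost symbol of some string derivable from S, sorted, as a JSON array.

FIRST iteration:
iter 1:
  A via A→b: +{b}
  B via B→a a: +{a}
  C via C→a: +{a}
  C via C→b: +{b}
  S via S→B S A: +{a}
  S via S→b: +{b}
  FIRST(S)={a,b}  FIRST(A)={b}  FIRST(B)={a}  FIRST(C)={a,b}
iter 2: (stable)
  FIRST(S)={a,b}  FIRST(A)={b}  FIRST(B)={a}  FIRST(C)={a,b}

FIRST(S) = ["a", "b"]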